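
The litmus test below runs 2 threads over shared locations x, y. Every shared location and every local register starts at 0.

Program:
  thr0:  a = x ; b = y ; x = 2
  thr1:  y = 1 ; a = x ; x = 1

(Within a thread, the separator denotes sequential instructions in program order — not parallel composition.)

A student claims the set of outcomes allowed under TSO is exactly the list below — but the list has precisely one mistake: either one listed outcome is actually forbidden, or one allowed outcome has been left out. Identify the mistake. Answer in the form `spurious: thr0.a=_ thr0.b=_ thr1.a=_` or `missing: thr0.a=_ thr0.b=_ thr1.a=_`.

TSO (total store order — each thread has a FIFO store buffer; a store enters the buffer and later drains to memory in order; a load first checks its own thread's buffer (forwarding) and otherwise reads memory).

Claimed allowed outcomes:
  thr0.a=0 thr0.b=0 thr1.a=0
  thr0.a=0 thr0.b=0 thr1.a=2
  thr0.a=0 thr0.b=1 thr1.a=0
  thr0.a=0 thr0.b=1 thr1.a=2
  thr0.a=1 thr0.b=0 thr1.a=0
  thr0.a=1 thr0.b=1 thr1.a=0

outcome vector order: (thr0.a,thr0.b,thr1.a)
TSO: 5 outcomes — {<0 0 0> <0 0 2> <0 1 0> <0 1 2> <1 1 0>}
claimed∖TSO = {<1 0 0>}

spurious: thr0.a=1 thr0.b=0 thr1.a=0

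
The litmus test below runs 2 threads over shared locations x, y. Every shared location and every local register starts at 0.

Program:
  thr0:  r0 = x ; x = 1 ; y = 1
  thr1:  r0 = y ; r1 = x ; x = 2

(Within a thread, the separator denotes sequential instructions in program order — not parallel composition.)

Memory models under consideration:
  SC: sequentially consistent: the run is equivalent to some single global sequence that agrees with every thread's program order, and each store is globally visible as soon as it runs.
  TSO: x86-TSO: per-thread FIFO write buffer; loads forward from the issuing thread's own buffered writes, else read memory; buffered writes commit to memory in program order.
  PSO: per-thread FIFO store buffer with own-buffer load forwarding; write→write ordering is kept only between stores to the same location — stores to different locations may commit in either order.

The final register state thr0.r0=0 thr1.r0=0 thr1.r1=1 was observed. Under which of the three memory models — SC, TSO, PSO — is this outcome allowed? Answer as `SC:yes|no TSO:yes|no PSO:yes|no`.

outcome vector order: (thr0.r0,thr1.r0,thr1.r1)
SC: 4 outcomes — {(0,0,0), (0,0,1), (0,1,1), (2,0,0)}
TSO: 4 outcomes — {(0,0,0), (0,0,1), (0,1,1), (2,0,0)}
PSO: 5 outcomes — {(0,0,0), (0,0,1), (0,1,0), (0,1,1), (2,0,0)}
target (0,0,1) ∈ {SC,TSO,PSO}

SC:yes TSO:yes PSO:yes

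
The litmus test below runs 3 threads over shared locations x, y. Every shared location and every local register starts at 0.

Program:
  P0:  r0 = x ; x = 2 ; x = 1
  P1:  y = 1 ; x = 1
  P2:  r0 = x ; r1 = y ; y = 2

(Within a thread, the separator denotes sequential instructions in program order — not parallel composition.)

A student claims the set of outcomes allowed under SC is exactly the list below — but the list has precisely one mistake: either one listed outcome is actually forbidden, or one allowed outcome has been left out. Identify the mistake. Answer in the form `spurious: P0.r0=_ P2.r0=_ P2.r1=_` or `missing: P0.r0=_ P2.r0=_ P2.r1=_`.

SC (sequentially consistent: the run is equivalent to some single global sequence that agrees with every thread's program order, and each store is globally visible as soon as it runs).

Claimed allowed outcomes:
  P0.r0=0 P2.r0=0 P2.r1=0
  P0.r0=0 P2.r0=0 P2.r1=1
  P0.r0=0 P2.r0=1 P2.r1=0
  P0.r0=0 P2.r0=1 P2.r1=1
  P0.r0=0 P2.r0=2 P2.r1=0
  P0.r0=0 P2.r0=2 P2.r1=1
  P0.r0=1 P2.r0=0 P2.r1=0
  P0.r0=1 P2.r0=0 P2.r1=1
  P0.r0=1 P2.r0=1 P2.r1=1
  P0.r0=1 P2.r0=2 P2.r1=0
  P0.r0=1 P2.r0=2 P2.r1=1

outcome vector order: (P0.r0,P2.r0,P2.r1)
SC: 10 outcomes — {(0,0,0) (0,0,1) (0,1,0) (0,1,1) (0,2,0) (0,2,1) (1,0,0) (1,0,1) (1,1,1) (1,2,1)}
claimed∖SC = {(1,2,0)}

spurious: P0.r0=1 P2.r0=2 P2.r1=0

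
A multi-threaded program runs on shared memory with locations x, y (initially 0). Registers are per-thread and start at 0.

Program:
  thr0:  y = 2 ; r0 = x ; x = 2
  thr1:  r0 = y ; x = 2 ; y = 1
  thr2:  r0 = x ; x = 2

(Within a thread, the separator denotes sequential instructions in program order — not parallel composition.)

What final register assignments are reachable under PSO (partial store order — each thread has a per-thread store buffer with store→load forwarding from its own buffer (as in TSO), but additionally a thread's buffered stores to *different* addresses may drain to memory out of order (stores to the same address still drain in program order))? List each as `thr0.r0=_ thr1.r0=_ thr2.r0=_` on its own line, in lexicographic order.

thr0.r0=0 thr1.r0=0 thr2.r0=0
thr0.r0=0 thr1.r0=0 thr2.r0=2
thr0.r0=0 thr1.r0=2 thr2.r0=0
thr0.r0=0 thr1.r0=2 thr2.r0=2
thr0.r0=2 thr1.r0=0 thr2.r0=0
thr0.r0=2 thr1.r0=0 thr2.r0=2
thr0.r0=2 thr1.r0=2 thr2.r0=0
thr0.r0=2 thr1.r0=2 thr2.r0=2

outcome vector order: (thr0.r0,thr1.r0,thr2.r0)
|PSO outcomes| = 8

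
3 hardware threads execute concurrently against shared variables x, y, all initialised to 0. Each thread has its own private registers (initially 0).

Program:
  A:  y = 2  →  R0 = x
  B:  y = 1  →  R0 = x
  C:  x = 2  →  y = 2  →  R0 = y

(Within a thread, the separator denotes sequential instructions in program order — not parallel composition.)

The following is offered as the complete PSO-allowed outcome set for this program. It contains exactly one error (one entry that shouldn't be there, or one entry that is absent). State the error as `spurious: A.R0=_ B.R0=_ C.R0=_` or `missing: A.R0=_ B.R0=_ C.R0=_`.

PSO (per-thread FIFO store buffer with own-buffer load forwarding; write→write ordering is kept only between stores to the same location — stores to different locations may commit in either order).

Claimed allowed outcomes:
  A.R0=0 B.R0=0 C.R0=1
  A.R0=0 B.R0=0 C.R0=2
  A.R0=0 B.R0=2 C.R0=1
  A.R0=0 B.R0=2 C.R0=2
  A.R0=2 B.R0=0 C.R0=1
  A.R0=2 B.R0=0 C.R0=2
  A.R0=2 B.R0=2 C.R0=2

missing: A.R0=2 B.R0=2 C.R0=1

outcome vector order: (A.R0,B.R0,C.R0)
under PSO → <0 0 1> <0 0 2> <0 2 1> <0 2 2> <2 0 1> <2 0 2> <2 2 1> <2 2 2>
PSO∖claimed = {<2 2 1>}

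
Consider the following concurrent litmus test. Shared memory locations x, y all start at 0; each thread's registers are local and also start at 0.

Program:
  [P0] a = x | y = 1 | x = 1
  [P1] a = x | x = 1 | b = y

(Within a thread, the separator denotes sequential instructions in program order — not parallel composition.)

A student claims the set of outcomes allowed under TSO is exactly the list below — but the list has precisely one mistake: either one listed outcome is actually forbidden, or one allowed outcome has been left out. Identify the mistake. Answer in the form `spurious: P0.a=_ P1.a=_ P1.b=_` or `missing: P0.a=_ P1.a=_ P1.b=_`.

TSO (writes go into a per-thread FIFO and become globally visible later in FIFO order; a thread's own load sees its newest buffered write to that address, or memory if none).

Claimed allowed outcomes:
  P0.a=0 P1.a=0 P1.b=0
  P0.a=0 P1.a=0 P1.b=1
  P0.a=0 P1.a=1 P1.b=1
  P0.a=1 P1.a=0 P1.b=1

missing: P0.a=1 P1.a=0 P1.b=0

outcome vector order: (P0.a,P1.a,P1.b)
TSO (5): 000 001 011 100 101
TSO∖claimed = {100}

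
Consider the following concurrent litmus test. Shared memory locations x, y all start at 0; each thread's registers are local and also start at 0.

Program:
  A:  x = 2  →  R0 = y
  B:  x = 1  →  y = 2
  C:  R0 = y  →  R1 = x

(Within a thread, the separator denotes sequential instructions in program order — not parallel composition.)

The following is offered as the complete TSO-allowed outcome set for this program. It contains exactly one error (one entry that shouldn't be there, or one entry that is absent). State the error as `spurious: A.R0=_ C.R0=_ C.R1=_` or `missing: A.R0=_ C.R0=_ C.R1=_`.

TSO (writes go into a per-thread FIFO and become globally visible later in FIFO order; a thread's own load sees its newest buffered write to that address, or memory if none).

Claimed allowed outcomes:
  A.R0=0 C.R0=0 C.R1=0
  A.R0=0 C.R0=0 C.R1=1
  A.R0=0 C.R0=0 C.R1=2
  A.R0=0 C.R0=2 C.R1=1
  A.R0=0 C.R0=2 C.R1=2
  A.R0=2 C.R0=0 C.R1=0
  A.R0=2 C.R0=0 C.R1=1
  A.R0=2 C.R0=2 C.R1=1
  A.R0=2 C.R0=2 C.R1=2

outcome vector order: (A.R0,C.R0,C.R1)
TSO: 10 outcomes — {0/0/0, 0/0/1, 0/0/2, 0/2/1, 0/2/2, 2/0/0, 2/0/1, 2/0/2, 2/2/1, 2/2/2}
TSO∖claimed = {2/0/2}

missing: A.R0=2 C.R0=0 C.R1=2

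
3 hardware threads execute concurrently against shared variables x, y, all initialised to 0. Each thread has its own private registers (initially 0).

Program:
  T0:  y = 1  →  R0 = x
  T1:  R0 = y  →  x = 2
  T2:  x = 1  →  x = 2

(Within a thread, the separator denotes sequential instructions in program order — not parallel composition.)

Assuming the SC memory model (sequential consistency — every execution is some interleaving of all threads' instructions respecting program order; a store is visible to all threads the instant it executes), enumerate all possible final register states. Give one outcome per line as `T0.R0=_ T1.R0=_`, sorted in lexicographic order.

T0.R0=0 T1.R0=0
T0.R0=0 T1.R0=1
T0.R0=1 T1.R0=0
T0.R0=1 T1.R0=1
T0.R0=2 T1.R0=0
T0.R0=2 T1.R0=1

outcome vector order: (T0.R0,T1.R0)
|SC outcomes| = 6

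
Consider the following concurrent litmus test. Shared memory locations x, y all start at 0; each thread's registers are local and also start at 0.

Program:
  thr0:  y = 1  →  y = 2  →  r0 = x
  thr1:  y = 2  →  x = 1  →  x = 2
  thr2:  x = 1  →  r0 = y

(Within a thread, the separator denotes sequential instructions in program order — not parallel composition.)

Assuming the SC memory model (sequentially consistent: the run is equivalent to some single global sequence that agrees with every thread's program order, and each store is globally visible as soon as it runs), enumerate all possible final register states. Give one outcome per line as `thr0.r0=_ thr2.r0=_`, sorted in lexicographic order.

thr0.r0=0 thr2.r0=2
thr0.r0=1 thr2.r0=0
thr0.r0=1 thr2.r0=1
thr0.r0=1 thr2.r0=2
thr0.r0=2 thr2.r0=0
thr0.r0=2 thr2.r0=1
thr0.r0=2 thr2.r0=2

outcome vector order: (thr0.r0,thr2.r0)
|SC outcomes| = 7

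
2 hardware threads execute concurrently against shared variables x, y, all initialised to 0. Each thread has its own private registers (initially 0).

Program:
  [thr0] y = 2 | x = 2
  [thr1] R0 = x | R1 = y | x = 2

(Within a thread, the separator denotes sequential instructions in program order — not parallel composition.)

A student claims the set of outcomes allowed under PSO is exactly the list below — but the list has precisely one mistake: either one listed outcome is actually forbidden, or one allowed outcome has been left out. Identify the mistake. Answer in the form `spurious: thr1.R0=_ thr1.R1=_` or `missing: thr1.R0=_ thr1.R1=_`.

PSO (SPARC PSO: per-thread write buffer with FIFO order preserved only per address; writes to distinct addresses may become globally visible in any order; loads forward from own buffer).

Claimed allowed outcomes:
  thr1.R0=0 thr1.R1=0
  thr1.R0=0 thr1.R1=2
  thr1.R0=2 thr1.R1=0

outcome vector order: (thr1.R0,thr1.R1)
under PSO → 0/0, 0/2, 2/0, 2/2
PSO∖claimed = {2/2}

missing: thr1.R0=2 thr1.R1=2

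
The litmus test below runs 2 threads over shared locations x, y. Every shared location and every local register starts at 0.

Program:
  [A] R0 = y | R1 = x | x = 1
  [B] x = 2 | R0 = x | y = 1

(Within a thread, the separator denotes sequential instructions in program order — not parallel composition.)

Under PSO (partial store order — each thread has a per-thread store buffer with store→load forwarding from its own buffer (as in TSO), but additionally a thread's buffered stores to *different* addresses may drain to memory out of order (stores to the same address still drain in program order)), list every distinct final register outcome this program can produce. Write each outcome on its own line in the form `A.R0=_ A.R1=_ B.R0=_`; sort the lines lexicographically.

outcome vector order: (A.R0,A.R1,B.R0)
|PSO outcomes| = 6

A.R0=0 A.R1=0 B.R0=1
A.R0=0 A.R1=0 B.R0=2
A.R0=0 A.R1=2 B.R0=1
A.R0=0 A.R1=2 B.R0=2
A.R0=1 A.R1=0 B.R0=2
A.R0=1 A.R1=2 B.R0=2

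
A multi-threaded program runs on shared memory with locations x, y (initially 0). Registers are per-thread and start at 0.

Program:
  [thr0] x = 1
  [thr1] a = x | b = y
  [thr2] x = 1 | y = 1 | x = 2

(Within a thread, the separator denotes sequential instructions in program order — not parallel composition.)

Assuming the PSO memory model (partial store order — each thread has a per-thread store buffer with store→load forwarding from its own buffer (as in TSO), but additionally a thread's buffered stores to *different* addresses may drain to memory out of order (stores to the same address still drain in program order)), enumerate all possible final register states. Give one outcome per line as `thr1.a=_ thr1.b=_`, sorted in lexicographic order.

outcome vector order: (thr1.a,thr1.b)
|PSO outcomes| = 6

thr1.a=0 thr1.b=0
thr1.a=0 thr1.b=1
thr1.a=1 thr1.b=0
thr1.a=1 thr1.b=1
thr1.a=2 thr1.b=0
thr1.a=2 thr1.b=1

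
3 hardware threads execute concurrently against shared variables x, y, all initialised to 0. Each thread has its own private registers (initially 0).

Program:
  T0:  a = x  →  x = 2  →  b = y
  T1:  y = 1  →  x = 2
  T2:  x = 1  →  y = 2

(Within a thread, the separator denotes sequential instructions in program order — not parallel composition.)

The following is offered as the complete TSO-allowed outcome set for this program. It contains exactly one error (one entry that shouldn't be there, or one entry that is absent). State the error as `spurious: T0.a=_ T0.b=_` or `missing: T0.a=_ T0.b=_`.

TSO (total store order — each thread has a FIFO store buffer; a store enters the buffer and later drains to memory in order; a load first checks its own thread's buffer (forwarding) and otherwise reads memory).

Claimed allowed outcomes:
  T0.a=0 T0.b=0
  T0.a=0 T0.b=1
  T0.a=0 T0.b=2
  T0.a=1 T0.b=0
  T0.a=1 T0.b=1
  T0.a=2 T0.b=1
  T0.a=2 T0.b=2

missing: T0.a=1 T0.b=2

outcome vector order: (T0.a,T0.b)
[TSO] allowed = {00; 01; 02; 10; 11; 12; 21; 22}
TSO∖claimed = {12}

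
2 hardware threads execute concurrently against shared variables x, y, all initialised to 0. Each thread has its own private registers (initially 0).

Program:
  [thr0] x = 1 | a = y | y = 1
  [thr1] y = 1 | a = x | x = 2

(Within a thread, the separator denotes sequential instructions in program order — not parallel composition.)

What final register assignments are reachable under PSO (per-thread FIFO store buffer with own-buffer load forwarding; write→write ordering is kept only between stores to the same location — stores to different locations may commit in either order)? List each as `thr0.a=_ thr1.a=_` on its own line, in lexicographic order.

thr0.a=0 thr1.a=0
thr0.a=0 thr1.a=1
thr0.a=1 thr1.a=0
thr0.a=1 thr1.a=1

outcome vector order: (thr0.a,thr1.a)
|PSO outcomes| = 4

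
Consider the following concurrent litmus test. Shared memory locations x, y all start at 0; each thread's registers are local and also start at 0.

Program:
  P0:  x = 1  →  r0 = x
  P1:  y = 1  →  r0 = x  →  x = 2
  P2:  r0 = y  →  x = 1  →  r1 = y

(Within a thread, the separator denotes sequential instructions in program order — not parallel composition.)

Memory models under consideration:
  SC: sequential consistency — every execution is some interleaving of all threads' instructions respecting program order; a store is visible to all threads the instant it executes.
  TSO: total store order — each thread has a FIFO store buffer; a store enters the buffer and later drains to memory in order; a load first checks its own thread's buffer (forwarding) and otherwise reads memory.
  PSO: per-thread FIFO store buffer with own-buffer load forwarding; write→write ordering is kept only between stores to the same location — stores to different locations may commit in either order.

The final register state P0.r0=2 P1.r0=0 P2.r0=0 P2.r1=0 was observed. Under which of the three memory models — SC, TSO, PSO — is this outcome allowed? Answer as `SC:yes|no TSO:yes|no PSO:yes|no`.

outcome vector order: (P0.r0,P1.r0,P2.r0,P2.r1)
SC: 10 outcomes — {1001; 1011; 1100; 1101; 1111; 2001; 2011; 2100; 2101; 2111}
TSO: 12 outcomes — {1000; 1001; 1011; 1100; 1101; 1111; 2000; 2001; 2011; 2100; 2101; 2111}
PSO: 12 outcomes — {1000; 1001; 1011; 1100; 1101; 1111; 2000; 2001; 2011; 2100; 2101; 2111}
target 2000 ∈ {TSO,PSO}

SC:no TSO:yes PSO:yes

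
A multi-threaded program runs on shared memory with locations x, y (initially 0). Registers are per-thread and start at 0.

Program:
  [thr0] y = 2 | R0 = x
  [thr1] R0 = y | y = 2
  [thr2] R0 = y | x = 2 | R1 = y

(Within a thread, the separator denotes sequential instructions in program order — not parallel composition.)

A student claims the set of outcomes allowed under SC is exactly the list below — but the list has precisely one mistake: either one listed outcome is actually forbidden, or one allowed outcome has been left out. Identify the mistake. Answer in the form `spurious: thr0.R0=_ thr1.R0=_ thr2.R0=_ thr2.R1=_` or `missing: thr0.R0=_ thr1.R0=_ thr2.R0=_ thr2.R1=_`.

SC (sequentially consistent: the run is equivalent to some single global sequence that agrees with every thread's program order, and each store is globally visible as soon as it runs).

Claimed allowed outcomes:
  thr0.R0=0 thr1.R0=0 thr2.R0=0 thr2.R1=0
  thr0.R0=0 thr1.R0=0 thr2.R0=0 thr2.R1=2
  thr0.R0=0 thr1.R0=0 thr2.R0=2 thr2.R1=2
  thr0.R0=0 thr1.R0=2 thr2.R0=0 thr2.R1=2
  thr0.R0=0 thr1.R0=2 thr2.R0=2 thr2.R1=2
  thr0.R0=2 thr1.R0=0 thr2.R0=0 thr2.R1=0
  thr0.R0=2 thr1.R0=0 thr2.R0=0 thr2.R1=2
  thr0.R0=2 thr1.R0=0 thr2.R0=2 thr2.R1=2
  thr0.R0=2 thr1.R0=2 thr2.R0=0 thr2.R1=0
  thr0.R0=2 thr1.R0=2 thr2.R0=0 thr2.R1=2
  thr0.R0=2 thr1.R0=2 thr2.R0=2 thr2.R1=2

spurious: thr0.R0=0 thr1.R0=0 thr2.R0=0 thr2.R1=0

outcome vector order: (thr0.R0,thr1.R0,thr2.R0,thr2.R1)
SC: 10 outcomes — {<0 0 0 2> <0 0 2 2> <0 2 0 2> <0 2 2 2> <2 0 0 0> <2 0 0 2> <2 0 2 2> <2 2 0 0> <2 2 0 2> <2 2 2 2>}
claimed∖SC = {<0 0 0 0>}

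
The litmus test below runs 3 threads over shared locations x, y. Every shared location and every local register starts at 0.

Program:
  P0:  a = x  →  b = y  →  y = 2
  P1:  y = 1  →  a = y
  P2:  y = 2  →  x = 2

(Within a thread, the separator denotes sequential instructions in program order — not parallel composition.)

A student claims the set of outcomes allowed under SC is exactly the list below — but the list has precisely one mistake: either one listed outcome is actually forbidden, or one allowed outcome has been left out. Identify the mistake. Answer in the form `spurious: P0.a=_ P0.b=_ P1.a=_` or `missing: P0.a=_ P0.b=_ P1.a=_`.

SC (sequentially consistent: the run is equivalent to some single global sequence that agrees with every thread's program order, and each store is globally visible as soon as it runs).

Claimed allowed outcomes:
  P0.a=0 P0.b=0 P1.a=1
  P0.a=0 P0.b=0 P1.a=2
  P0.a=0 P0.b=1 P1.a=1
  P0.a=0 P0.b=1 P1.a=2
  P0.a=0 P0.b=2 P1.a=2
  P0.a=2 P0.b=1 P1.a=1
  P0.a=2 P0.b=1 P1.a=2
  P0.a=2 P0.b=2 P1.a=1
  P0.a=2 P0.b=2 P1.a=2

missing: P0.a=0 P0.b=2 P1.a=1

outcome vector order: (P0.a,P0.b,P1.a)
SC: 10 outcomes — {001; 002; 011; 012; 021; 022; 211; 212; 221; 222}
SC∖claimed = {021}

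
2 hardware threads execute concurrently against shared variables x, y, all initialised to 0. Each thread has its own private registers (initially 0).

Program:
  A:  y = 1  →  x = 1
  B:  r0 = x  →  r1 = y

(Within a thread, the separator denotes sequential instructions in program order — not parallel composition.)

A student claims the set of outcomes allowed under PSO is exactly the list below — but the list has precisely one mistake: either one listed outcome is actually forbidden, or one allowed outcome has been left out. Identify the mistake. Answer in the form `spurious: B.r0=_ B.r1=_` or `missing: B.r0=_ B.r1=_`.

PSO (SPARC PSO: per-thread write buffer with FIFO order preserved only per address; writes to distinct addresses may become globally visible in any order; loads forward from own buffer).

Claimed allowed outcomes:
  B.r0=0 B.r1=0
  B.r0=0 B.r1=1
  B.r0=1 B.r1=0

outcome vector order: (B.r0,B.r1)
PSO: 4 outcomes — {(0,0), (0,1), (1,0), (1,1)}
PSO∖claimed = {(1,1)}

missing: B.r0=1 B.r1=1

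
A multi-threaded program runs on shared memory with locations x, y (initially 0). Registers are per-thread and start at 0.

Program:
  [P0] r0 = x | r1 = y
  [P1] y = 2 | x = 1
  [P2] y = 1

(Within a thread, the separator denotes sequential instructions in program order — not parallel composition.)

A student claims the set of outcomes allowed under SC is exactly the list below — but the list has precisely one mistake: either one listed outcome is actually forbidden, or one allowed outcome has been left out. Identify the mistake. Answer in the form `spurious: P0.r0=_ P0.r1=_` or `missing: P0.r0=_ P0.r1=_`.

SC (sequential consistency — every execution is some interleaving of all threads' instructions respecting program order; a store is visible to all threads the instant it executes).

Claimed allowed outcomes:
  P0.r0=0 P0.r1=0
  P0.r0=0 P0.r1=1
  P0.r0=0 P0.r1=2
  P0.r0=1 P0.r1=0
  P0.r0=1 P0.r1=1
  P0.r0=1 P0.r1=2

spurious: P0.r0=1 P0.r1=0

outcome vector order: (P0.r0,P0.r1)
SC (5): 0/0, 0/1, 0/2, 1/1, 1/2
claimed∖SC = {1/0}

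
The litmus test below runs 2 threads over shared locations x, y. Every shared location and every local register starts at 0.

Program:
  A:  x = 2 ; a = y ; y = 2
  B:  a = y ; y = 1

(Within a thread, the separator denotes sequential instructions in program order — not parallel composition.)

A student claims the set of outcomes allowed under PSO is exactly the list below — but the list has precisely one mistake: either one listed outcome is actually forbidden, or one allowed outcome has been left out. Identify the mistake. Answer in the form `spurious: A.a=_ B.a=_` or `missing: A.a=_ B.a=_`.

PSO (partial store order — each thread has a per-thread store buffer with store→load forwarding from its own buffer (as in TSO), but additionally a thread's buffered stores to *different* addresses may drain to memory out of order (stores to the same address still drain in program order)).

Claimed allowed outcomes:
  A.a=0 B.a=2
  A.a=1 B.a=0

missing: A.a=0 B.a=0

outcome vector order: (A.a,B.a)
PSO: 3 outcomes — {00; 02; 10}
PSO∖claimed = {00}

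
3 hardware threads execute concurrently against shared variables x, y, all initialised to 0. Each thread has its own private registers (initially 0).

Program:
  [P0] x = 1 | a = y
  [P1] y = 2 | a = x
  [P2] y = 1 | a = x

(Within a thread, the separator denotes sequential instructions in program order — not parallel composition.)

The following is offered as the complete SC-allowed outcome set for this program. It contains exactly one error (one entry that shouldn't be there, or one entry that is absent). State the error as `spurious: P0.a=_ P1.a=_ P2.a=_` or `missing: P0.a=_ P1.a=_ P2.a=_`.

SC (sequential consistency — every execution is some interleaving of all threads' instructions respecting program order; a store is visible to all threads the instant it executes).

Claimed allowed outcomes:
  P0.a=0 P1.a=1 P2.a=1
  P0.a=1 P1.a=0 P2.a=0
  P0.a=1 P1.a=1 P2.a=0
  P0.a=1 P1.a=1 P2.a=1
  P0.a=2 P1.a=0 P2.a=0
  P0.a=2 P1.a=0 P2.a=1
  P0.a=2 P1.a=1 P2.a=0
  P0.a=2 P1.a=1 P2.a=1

outcome vector order: (P0.a,P1.a,P2.a)
[SC] allowed = {<0 1 1>, <1 0 0>, <1 0 1>, <1 1 0>, <1 1 1>, <2 0 0>, <2 0 1>, <2 1 0>, <2 1 1>}
SC∖claimed = {<1 0 1>}

missing: P0.a=1 P1.a=0 P2.a=1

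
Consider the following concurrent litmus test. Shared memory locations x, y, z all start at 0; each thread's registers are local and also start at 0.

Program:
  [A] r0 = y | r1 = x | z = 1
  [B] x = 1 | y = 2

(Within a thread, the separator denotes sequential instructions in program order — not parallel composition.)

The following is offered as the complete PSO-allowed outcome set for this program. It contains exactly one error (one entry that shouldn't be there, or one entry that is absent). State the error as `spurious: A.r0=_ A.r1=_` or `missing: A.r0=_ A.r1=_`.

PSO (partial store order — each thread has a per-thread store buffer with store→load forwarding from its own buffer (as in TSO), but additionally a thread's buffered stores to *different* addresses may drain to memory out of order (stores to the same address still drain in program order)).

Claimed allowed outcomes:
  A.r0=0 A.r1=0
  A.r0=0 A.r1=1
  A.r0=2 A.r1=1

missing: A.r0=2 A.r1=0

outcome vector order: (A.r0,A.r1)
under PSO → (0,0); (0,1); (2,0); (2,1)
PSO∖claimed = {(2,0)}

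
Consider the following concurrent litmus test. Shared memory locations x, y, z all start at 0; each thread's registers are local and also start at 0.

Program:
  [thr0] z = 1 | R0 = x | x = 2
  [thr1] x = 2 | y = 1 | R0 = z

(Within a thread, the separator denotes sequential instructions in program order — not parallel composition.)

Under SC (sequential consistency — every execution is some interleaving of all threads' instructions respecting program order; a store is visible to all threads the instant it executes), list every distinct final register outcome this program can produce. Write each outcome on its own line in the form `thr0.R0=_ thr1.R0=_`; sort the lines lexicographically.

thr0.R0=0 thr1.R0=1
thr0.R0=2 thr1.R0=0
thr0.R0=2 thr1.R0=1

outcome vector order: (thr0.R0,thr1.R0)
|SC outcomes| = 3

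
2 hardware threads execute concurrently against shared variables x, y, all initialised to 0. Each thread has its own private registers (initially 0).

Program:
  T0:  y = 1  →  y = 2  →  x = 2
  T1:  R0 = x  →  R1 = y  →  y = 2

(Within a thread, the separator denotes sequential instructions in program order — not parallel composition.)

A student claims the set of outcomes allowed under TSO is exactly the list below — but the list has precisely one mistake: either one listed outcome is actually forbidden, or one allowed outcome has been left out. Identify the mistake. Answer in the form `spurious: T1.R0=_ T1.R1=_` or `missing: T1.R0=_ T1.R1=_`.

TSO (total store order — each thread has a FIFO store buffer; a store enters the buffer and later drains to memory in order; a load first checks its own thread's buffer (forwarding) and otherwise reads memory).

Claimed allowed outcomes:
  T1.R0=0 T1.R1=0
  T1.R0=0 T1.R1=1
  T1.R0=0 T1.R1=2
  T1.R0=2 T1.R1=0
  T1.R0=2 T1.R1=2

spurious: T1.R0=2 T1.R1=0

outcome vector order: (T1.R0,T1.R1)
under TSO → (0,0), (0,1), (0,2), (2,2)
claimed∖TSO = {(2,0)}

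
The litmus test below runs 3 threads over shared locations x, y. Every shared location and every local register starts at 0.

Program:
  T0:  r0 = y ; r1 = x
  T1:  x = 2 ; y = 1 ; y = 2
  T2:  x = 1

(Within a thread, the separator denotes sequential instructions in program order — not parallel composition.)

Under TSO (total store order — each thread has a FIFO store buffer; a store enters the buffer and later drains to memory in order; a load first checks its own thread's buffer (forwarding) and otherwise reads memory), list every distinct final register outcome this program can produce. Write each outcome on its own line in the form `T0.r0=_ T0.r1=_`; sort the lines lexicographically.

outcome vector order: (T0.r0,T0.r1)
|TSO outcomes| = 7

T0.r0=0 T0.r1=0
T0.r0=0 T0.r1=1
T0.r0=0 T0.r1=2
T0.r0=1 T0.r1=1
T0.r0=1 T0.r1=2
T0.r0=2 T0.r1=1
T0.r0=2 T0.r1=2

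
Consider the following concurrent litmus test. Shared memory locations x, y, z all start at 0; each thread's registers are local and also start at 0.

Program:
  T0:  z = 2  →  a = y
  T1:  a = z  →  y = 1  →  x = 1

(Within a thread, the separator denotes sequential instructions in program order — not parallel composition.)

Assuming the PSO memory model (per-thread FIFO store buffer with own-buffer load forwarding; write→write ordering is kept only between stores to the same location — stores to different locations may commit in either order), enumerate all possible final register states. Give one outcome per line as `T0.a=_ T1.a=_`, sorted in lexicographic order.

T0.a=0 T1.a=0
T0.a=0 T1.a=2
T0.a=1 T1.a=0
T0.a=1 T1.a=2

outcome vector order: (T0.a,T1.a)
|PSO outcomes| = 4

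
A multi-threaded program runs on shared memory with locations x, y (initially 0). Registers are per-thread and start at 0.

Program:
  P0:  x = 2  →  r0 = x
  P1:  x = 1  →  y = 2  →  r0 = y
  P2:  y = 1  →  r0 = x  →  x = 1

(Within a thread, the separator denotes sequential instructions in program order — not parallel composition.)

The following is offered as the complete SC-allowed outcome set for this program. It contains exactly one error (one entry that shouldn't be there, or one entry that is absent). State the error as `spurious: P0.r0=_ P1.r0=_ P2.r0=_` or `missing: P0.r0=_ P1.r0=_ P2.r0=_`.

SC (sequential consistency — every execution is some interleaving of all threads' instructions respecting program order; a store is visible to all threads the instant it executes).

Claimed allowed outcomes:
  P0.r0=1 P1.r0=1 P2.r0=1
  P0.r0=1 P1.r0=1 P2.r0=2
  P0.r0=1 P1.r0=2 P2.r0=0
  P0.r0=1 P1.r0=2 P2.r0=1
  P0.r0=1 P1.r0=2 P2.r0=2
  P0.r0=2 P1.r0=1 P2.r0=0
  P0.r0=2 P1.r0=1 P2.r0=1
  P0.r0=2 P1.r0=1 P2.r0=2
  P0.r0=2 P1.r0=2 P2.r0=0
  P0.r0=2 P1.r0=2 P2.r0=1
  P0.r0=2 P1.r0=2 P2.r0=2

spurious: P0.r0=2 P1.r0=1 P2.r0=0

outcome vector order: (P0.r0,P1.r0,P2.r0)
SC (10): <1 1 1> <1 1 2> <1 2 0> <1 2 1> <1 2 2> <2 1 1> <2 1 2> <2 2 0> <2 2 1> <2 2 2>
claimed∖SC = {<2 1 0>}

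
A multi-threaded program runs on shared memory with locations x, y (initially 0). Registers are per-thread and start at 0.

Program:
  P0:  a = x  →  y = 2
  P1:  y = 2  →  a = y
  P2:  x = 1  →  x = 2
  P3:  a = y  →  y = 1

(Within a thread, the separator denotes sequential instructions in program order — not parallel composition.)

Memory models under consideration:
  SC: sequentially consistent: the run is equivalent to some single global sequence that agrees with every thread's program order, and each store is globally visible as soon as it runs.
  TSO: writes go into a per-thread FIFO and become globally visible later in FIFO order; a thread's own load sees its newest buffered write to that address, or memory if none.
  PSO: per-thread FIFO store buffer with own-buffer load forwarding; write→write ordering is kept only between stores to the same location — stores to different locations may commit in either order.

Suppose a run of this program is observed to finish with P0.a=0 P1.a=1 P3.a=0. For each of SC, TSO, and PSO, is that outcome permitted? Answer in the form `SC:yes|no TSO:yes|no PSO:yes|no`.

outcome vector order: (P0.a,P1.a,P3.a)
[SC] allowed = {010; 012; 020; 022; 110; 112; 120; 122; 210; 212; 220; 222}
[TSO] allowed = {010; 012; 020; 022; 110; 112; 120; 122; 210; 212; 220; 222}
[PSO] allowed = {010; 012; 020; 022; 110; 112; 120; 122; 210; 212; 220; 222}
target 010 ∈ {SC,TSO,PSO}

SC:yes TSO:yes PSO:yes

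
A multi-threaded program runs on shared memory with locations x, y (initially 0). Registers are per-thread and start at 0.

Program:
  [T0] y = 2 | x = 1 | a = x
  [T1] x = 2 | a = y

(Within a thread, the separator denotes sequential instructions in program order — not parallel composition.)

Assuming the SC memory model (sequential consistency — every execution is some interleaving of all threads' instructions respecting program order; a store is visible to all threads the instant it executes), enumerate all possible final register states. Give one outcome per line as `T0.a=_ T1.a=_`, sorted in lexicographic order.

outcome vector order: (T0.a,T1.a)
|SC outcomes| = 3

T0.a=1 T1.a=0
T0.a=1 T1.a=2
T0.a=2 T1.a=2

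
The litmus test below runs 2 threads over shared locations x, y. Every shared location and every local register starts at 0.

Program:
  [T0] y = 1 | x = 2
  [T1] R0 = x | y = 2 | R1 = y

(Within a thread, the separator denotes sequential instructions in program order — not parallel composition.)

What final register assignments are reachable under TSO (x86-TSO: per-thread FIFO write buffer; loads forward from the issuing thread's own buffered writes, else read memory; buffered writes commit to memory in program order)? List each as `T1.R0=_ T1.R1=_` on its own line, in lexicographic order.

outcome vector order: (T1.R0,T1.R1)
|TSO outcomes| = 3

T1.R0=0 T1.R1=1
T1.R0=0 T1.R1=2
T1.R0=2 T1.R1=2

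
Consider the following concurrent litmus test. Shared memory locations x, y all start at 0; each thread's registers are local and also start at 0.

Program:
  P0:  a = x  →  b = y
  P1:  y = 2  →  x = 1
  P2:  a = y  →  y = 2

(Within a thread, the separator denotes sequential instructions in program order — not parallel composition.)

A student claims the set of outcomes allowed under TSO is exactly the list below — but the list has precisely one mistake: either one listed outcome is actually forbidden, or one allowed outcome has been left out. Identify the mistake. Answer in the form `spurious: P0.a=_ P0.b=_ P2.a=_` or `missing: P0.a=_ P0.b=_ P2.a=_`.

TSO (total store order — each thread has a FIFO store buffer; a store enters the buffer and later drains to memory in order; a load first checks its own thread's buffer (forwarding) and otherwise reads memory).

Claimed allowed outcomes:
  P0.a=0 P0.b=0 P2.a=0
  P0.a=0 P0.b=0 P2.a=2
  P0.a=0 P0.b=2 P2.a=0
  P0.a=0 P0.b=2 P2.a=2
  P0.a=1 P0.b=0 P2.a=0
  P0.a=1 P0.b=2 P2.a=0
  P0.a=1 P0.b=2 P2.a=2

spurious: P0.a=1 P0.b=0 P2.a=0

outcome vector order: (P0.a,P0.b,P2.a)
TSO: 6 outcomes — {000, 002, 020, 022, 120, 122}
claimed∖TSO = {100}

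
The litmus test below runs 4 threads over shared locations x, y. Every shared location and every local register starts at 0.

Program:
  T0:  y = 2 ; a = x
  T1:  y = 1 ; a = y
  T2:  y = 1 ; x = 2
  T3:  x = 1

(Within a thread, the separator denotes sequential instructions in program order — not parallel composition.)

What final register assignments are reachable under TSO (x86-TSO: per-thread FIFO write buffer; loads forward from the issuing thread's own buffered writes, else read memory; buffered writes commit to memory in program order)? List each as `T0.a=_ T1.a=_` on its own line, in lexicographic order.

T0.a=0 T1.a=1
T0.a=0 T1.a=2
T0.a=1 T1.a=1
T0.a=1 T1.a=2
T0.a=2 T1.a=1
T0.a=2 T1.a=2

outcome vector order: (T0.a,T1.a)
|TSO outcomes| = 6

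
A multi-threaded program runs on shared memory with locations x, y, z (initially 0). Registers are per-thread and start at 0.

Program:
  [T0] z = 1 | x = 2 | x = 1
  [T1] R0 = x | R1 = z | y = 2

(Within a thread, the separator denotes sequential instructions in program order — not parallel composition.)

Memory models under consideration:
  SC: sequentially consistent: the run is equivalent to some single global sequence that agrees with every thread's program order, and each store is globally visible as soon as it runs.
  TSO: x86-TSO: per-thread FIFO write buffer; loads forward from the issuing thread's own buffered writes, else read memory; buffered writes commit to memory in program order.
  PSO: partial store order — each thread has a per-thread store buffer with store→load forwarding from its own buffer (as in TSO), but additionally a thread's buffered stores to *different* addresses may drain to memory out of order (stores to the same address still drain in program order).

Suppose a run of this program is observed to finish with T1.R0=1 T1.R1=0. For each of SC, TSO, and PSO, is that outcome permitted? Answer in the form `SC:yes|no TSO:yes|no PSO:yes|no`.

SC:no TSO:no PSO:yes

outcome vector order: (T1.R0,T1.R1)
SC (4): <0 0> <0 1> <1 1> <2 1>
TSO (4): <0 0> <0 1> <1 1> <2 1>
PSO (6): <0 0> <0 1> <1 0> <1 1> <2 0> <2 1>
target <1 0> ∈ {PSO}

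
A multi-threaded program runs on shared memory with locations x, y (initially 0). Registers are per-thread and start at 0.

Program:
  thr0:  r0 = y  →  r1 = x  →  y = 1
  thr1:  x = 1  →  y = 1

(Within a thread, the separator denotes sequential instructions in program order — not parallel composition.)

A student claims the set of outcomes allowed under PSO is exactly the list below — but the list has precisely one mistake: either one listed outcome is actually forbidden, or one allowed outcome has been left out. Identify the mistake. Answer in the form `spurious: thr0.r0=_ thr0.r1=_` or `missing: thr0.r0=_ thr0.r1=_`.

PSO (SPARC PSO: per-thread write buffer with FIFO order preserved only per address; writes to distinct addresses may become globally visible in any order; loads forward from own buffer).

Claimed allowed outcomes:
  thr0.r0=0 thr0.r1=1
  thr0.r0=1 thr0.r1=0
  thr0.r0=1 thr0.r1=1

outcome vector order: (thr0.r0,thr0.r1)
[PSO] allowed = {<0 0>; <0 1>; <1 0>; <1 1>}
PSO∖claimed = {<0 0>}

missing: thr0.r0=0 thr0.r1=0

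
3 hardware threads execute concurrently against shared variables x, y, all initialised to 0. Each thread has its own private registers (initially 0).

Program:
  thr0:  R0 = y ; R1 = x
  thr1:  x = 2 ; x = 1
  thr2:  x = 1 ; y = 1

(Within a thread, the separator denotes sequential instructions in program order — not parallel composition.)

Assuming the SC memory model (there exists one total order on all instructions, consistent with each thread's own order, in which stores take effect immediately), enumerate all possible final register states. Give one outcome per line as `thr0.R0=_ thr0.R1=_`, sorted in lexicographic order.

outcome vector order: (thr0.R0,thr0.R1)
|SC outcomes| = 5

thr0.R0=0 thr0.R1=0
thr0.R0=0 thr0.R1=1
thr0.R0=0 thr0.R1=2
thr0.R0=1 thr0.R1=1
thr0.R0=1 thr0.R1=2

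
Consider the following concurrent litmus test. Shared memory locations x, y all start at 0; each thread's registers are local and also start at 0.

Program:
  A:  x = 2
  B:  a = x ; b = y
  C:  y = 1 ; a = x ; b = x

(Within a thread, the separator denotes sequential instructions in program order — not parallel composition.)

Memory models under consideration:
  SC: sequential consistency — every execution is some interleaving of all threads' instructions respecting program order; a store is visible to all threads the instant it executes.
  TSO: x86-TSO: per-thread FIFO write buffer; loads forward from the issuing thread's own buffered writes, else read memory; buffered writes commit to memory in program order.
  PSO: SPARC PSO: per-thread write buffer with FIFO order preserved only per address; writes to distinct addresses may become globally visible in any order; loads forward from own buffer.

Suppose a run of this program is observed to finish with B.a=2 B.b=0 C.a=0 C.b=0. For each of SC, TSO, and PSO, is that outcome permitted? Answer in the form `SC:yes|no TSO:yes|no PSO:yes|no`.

outcome vector order: (B.a,B.b,C.a,C.b)
SC (10): (0,0,0,0) (0,0,0,2) (0,0,2,2) (0,1,0,0) (0,1,0,2) (0,1,2,2) (2,0,2,2) (2,1,0,0) (2,1,0,2) (2,1,2,2)
TSO (12): (0,0,0,0) (0,0,0,2) (0,0,2,2) (0,1,0,0) (0,1,0,2) (0,1,2,2) (2,0,0,0) (2,0,0,2) (2,0,2,2) (2,1,0,0) (2,1,0,2) (2,1,2,2)
PSO (12): (0,0,0,0) (0,0,0,2) (0,0,2,2) (0,1,0,0) (0,1,0,2) (0,1,2,2) (2,0,0,0) (2,0,0,2) (2,0,2,2) (2,1,0,0) (2,1,0,2) (2,1,2,2)
target (2,0,0,0) ∈ {TSO,PSO}

SC:no TSO:yes PSO:yes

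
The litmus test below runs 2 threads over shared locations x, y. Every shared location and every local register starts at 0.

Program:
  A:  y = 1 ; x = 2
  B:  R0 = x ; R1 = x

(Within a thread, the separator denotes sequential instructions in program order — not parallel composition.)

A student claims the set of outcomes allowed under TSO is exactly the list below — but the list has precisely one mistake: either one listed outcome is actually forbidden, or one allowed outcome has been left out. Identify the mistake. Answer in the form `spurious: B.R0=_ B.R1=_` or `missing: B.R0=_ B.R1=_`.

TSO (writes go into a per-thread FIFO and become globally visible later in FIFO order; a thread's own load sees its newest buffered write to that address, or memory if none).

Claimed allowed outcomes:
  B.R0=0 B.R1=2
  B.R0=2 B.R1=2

outcome vector order: (B.R0,B.R1)
under TSO → (0,0), (0,2), (2,2)
TSO∖claimed = {(0,0)}

missing: B.R0=0 B.R1=0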